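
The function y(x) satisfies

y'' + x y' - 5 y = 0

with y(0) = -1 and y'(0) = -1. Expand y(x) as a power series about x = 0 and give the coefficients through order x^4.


Ansatz: y(x) = sum_{n>=0} a_n x^n, so y'(x) = sum_{n>=1} n a_n x^(n-1) and y''(x) = sum_{n>=2} n(n-1) a_n x^(n-2).
Substitute into P(x) y'' + Q(x) y' + R(x) y = 0 with P(x) = 1, Q(x) = x, R(x) = -5, and match powers of x.
Initial conditions: a_0 = -1, a_1 = -1.
Setting the coefficient of each power of x to zero and solving order by order (substituting the coefficients already found):
  x^0: 2 a_2 - 5 a_0 = 0  ->  2 a_2 = 5 a_0 = -5  ->  a_2 = -5/2
  x^1: 6 a_3 - 4 a_1 = 0  ->  6 a_3 = 4 a_1 = -4  ->  a_3 = -2/3
  x^2: 12 a_4 - 3 a_2 = 0  ->  12 a_4 = 3 a_2 = -15/2  ->  a_4 = -5/8
Truncated series: y(x) = -1 - x - (5/2) x^2 - (2/3) x^3 - (5/8) x^4 + O(x^5).

a_0 = -1; a_1 = -1; a_2 = -5/2; a_3 = -2/3; a_4 = -5/8


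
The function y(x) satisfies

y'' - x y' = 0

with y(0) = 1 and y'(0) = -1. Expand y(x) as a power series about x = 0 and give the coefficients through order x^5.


Ansatz: y(x) = sum_{n>=0} a_n x^n, so y'(x) = sum_{n>=1} n a_n x^(n-1) and y''(x) = sum_{n>=2} n(n-1) a_n x^(n-2).
Substitute into P(x) y'' + Q(x) y' + R(x) y = 0 with P(x) = 1, Q(x) = -x, R(x) = 0, and match powers of x.
Initial conditions: a_0 = 1, a_1 = -1.
Setting the coefficient of each power of x to zero and solving order by order (substituting the coefficients already found):
  x^0: 2 a_2 = 0  ->  a_2 = 0
  x^1: 6 a_3 - a_1 = 0  ->  6 a_3 = a_1 = -1  ->  a_3 = -1/6
  x^2: 12 a_4 - 2 a_2 = 0  ->  12 a_4 = 2 a_2 = 0  ->  a_4 = 0
  x^3: 20 a_5 - 3 a_3 = 0  ->  20 a_5 = 3 a_3 = -1/2  ->  a_5 = -1/40
Truncated series: y(x) = 1 - x - (1/6) x^3 - (1/40) x^5 + O(x^6).

a_0 = 1; a_1 = -1; a_2 = 0; a_3 = -1/6; a_4 = 0; a_5 = -1/40


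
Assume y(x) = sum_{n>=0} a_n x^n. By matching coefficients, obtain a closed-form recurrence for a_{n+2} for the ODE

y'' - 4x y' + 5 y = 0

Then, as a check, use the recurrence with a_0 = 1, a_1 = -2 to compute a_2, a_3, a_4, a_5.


Substitute y = sum_n a_n x^n.
y''(x) has coefficient (n+2)(n+1) a_{n+2} at x^n;
-4 x y'(x) has coefficient -4 n a_n at x^n (shift);
5 y(x) has coefficient 5 a_n at x^n.
Matching x^n: (n+2)(n+1) a_{n+2} + (-4n + 5) a_n = 0.
Thus a_{n+2} = (4n - 5) / ((n+1)(n+2)) * a_n.

Check with a_0 = 1, a_1 = -2 (apply the recurrence for n = 0, 1, 2, 3): a_0 = 1, a_1 = -2, a_2 = -5/2, a_3 = 1/3, a_4 = -5/8, a_5 = 7/60.

a_(n+2) = (4n - 5) / ((n+1)(n+2)) * a_n; check: a_0 = 1, a_1 = -2, a_2 = -5/2, a_3 = 1/3, a_4 = -5/8, a_5 = 7/60


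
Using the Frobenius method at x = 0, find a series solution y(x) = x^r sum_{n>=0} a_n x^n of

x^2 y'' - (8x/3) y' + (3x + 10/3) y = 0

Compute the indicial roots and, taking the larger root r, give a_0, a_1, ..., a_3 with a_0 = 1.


Write in Frobenius form y'' + (p(x)/x) y' + (q(x)/x^2) y = 0:
  p(x) = -8/3,  q(x) = 3x + 10/3.
Indicial equation: r(r-1) + (-8/3) r + (10/3) = 0 -> roots r_1 = 2, r_2 = 5/3.
Take r = r_1 = 2. Let y(x) = x^r sum_{n>=0} a_n x^n with a_0 = 1.
Substitute y = x^r sum a_n x^n and match x^{r+n}. The recurrence is
  D(n) a_n + 3 a_{n-1} = 0,  where D(n) = (r+n)(r+n-1) + (-8/3)(r+n) + (10/3).
  a_n = -3 / D(n) * a_{n-1}.
Since the indicial polynomial factors as (r - r_1)(r - r_2), D(n) = (r_1 + n - r_1)(r_1 + n - r_2) = n(n + 1/3).
Evaluating step by step (a_0 = 1):
  n = 1: D(1) = 1(1 + 1/3) = 4/3; numerator = -3(1) = -3; a_1 = (-3)/(4/3) = -9/4
  n = 2: D(2) = 2(2 + 1/3) = 14/3; numerator = -3(-9/4) = 27/4; a_2 = (27/4)/(14/3) = 81/56
  n = 3: D(3) = 3(3 + 1/3) = 10; numerator = -3(81/56) = -243/56; a_3 = (-243/56)/(10) = -243/560

r = 2; a_0 = 1; a_1 = -9/4; a_2 = 81/56; a_3 = -243/560


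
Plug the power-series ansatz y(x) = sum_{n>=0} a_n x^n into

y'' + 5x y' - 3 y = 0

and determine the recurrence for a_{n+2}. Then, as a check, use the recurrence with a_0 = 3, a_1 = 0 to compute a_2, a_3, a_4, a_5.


Substitute y = sum_n a_n x^n.
y''(x) has coefficient (n+2)(n+1) a_{n+2} at x^n;
5 x y'(x) has coefficient 5 n a_n at x^n (shift);
-3 y(x) has coefficient -3 a_n at x^n.
Matching x^n: (n+2)(n+1) a_{n+2} + (5n - 3) a_n = 0.
Thus a_{n+2} = (-5n + 3) / ((n+1)(n+2)) * a_n.

Check with a_0 = 3, a_1 = 0 (apply the recurrence for n = 0, 1, 2, 3): a_0 = 3, a_1 = 0, a_2 = 9/2, a_3 = 0, a_4 = -21/8, a_5 = 0.

a_(n+2) = (-5n + 3) / ((n+1)(n+2)) * a_n; check: a_0 = 3, a_1 = 0, a_2 = 9/2, a_3 = 0, a_4 = -21/8, a_5 = 0


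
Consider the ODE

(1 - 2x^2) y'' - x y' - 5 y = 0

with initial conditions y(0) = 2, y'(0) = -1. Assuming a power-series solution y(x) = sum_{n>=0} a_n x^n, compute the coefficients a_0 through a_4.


Ansatz: y(x) = sum_{n>=0} a_n x^n, so y'(x) = sum_{n>=1} n a_n x^(n-1) and y''(x) = sum_{n>=2} n(n-1) a_n x^(n-2).
Substitute into P(x) y'' + Q(x) y' + R(x) y = 0 with P(x) = 1 - 2x^2, Q(x) = -x, R(x) = -5, and match powers of x.
Initial conditions: a_0 = 2, a_1 = -1.
Setting the coefficient of each power of x to zero and solving order by order (substituting the coefficients already found):
  x^0: 2 a_2 - 5 a_0 = 0  ->  2 a_2 = 5 a_0 = 10  ->  a_2 = 5
  x^1: 6 a_3 - 6 a_1 = 0  ->  6 a_3 = 6 a_1 = -6  ->  a_3 = -1
  x^2: 12 a_4 - 11 a_2 = 0  ->  12 a_4 = 11 a_2 = 55  ->  a_4 = 55/12
Truncated series: y(x) = 2 - x + 5 x^2 - x^3 + (55/12) x^4 + O(x^5).

a_0 = 2; a_1 = -1; a_2 = 5; a_3 = -1; a_4 = 55/12


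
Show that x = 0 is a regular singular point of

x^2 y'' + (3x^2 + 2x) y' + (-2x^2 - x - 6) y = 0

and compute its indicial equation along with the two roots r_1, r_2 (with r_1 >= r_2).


Divide by x^2 to reach normal form y'' + P_1(x) y' + P_2(x) y = 0 with P_1(x) = 3 + 2/x and P_2(x) = -2 - 1/x - 6/x^2.
x = 0 is a singular point because the y'-coefficient 3 + 2/x has a pole at x = 0 and the y-coefficient -2 - 1/x - 6/x^2 has a pole at x = 0.
It is a regular singular point because x P_1(x) = p(x) = 3x + 2 and x^2 P_2(x) = q(x) = -2x^2 - x - 6 are polynomials, hence analytic at x = 0.
p(0) = 2,  q(0) = -6.
Indicial equation: r(r-1) + p(0) r + q(0) = 0, i.e. r^2 + (p(0) - 1) r + q(0) = 0, i.e. r^2 + 1 r - 6 = 0.
Discriminant: (1)^2 - 4(-6) = 25, so r = (-1 ± 5)/2.
Solving: r_1 = 2, r_2 = -3.

indicial: r^2 + 1 r - 6 = 0; roots r_1 = 2, r_2 = -3


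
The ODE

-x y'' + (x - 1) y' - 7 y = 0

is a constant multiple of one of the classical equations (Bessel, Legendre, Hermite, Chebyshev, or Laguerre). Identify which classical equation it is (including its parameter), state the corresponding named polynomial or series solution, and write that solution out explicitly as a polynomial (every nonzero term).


All three coefficients share the factor -1; dividing through by -1 gives  x y'' + (1 - x) y' + 7 y = 0.
This matches the Laguerre equation x y'' + (1 - x) y' + n y = 0 with n = 7; the polynomial solution is L_7(x).
With y = sum_k a_k x^k, matching x^k gives (k+1)k a_{k+1} + (k+1) a_{k+1} - k a_k + n a_k = 0, i.e. (k+1)^2 a_{k+1} = (k - n) a_k = (k - 7) a_k. The right side vanishes at k = 7, so the series terminates at degree 7.
Standard normalization L_n(0) = 1 gives a_0 = 1. Work upward with a_{k+1} = (k - 7) a_k / (k+1)^2:
  a_1 = (0 - 7)(1) / 1^2 = -7/1 = -7
  a_2 = (1 - 7)(-7) / 2^2 = 42/4 = 21/2
  a_3 = (2 - 7)(21/2) / 3^2 = (-105/2)/9 = -35/6
  a_4 = (3 - 7)(-35/6) / 4^2 = (70/3)/16 = 35/24
  a_5 = (4 - 7)(35/24) / 5^2 = (-35/8)/25 = -7/40
  a_6 = (5 - 7)(-7/40) / 6^2 = (7/20)/36 = 7/720
  a_7 = (6 - 7)(7/720) / 7^2 = (-7/720)/49 = -1/5040
Hence L_7(x) = -x^7/5040 + 7 x^6/720 - 7 x^5/40 + 35 x^4/24 - 35 x^3/6 + 21 x^2/2 - 7 x + 1.

L_7(x); series = -x^7/5040 + 7 x^6/720 - 7 x^5/40 + 35 x^4/24 - 35 x^3/6 + 21 x^2/2 - 7 x + 1


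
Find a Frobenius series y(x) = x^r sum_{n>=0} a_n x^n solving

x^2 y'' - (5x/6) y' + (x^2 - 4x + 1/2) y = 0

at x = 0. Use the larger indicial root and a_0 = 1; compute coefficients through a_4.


Write in Frobenius form y'' + (p(x)/x) y' + (q(x)/x^2) y = 0:
  p(x) = -5/6,  q(x) = x^2 - 4x + 1/2.
Indicial equation: r(r-1) + (-5/6) r + (1/2) = 0 -> roots r_1 = 3/2, r_2 = 1/3.
Take r = r_1 = 3/2. Let y(x) = x^r sum_{n>=0} a_n x^n with a_0 = 1.
Substitute y = x^r sum a_n x^n and match x^{r+n}. The recurrence is
  D(n) a_n - 4 a_{n-1} + 1 a_{n-2} = 0,  where D(n) = (r+n)(r+n-1) + (-5/6)(r+n) + (1/2).
  a_n = [4 a_{n-1} - 1 a_{n-2}] / D(n).
Since the indicial polynomial factors as (r - r_1)(r - r_2), D(n) = (r_1 + n - r_1)(r_1 + n - r_2) = n(n + 7/6).
Evaluating step by step (a_0 = 1):
  n = 1: D(1) = 1(1 + 7/6) = 13/6; numerator = 4(1) = 4; a_1 = (4)/(13/6) = 24/13
  n = 2: D(2) = 2(2 + 7/6) = 19/3; numerator = 4(24/13) - 1(1) = 83/13; a_2 = (83/13)/(19/3) = 249/247
  n = 3: D(3) = 3(3 + 7/6) = 25/2; numerator = 4(249/247) - 1(24/13) = 540/247; a_3 = (540/247)/(25/2) = 216/1235
  n = 4: D(4) = 4(4 + 7/6) = 62/3; numerator = 4(216/1235) - 1(249/247) = -381/1235; a_4 = (-381/1235)/(62/3) = -1143/76570

r = 3/2; a_0 = 1; a_1 = 24/13; a_2 = 249/247; a_3 = 216/1235; a_4 = -1143/76570


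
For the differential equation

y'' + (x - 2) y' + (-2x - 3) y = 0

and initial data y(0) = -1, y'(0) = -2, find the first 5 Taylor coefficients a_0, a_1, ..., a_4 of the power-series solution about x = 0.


Ansatz: y(x) = sum_{n>=0} a_n x^n, so y'(x) = sum_{n>=1} n a_n x^(n-1) and y''(x) = sum_{n>=2} n(n-1) a_n x^(n-2).
Substitute into P(x) y'' + Q(x) y' + R(x) y = 0 with P(x) = 1, Q(x) = x - 2, R(x) = -2x - 3, and match powers of x.
Initial conditions: a_0 = -1, a_1 = -2.
Setting the coefficient of each power of x to zero and solving order by order (substituting the coefficients already found):
  x^0: 2 a_2 - 2 a_1 - 3 a_0 = 0  ->  2 a_2 = 2 a_1 + 3 a_0 = -7  ->  a_2 = -7/2
  x^1: 6 a_3 - 4 a_2 - 2 a_1 - 2 a_0 = 0  ->  6 a_3 = 4 a_2 + 2 a_1 + 2 a_0 = -20  ->  a_3 = -10/3
  x^2: 12 a_4 - 6 a_3 - a_2 - 2 a_1 = 0  ->  12 a_4 = 6 a_3 + a_2 + 2 a_1 = -55/2  ->  a_4 = -55/24
Truncated series: y(x) = -1 - 2 x - (7/2) x^2 - (10/3) x^3 - (55/24) x^4 + O(x^5).

a_0 = -1; a_1 = -2; a_2 = -7/2; a_3 = -10/3; a_4 = -55/24


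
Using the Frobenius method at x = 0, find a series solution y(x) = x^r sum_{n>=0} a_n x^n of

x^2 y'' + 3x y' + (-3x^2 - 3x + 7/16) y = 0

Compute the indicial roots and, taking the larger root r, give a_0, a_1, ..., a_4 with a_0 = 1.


Write in Frobenius form y'' + (p(x)/x) y' + (q(x)/x^2) y = 0:
  p(x) = 3,  q(x) = -3x^2 - 3x + 7/16.
Indicial equation: r(r-1) + (3) r + (7/16) = 0 -> roots r_1 = -1/4, r_2 = -7/4.
Take r = r_1 = -1/4. Let y(x) = x^r sum_{n>=0} a_n x^n with a_0 = 1.
Substitute y = x^r sum a_n x^n and match x^{r+n}. The recurrence is
  D(n) a_n - 3 a_{n-1} - 3 a_{n-2} = 0,  where D(n) = (r+n)(r+n-1) + (3)(r+n) + (7/16).
  a_n = [3 a_{n-1} + 3 a_{n-2}] / D(n).
Since the indicial polynomial factors as (r - r_1)(r - r_2), D(n) = (r_1 + n - r_1)(r_1 + n - r_2) = n(n + 3/2).
Evaluating step by step (a_0 = 1):
  n = 1: D(1) = 1(1 + 3/2) = 5/2; numerator = 3(1) = 3; a_1 = (3)/(5/2) = 6/5
  n = 2: D(2) = 2(2 + 3/2) = 7; numerator = 3(6/5) + 3(1) = 33/5; a_2 = (33/5)/(7) = 33/35
  n = 3: D(3) = 3(3 + 3/2) = 27/2; numerator = 3(33/35) + 3(6/5) = 45/7; a_3 = (45/7)/(27/2) = 10/21
  n = 4: D(4) = 4(4 + 3/2) = 22; numerator = 3(10/21) + 3(33/35) = 149/35; a_4 = (149/35)/(22) = 149/770

r = -1/4; a_0 = 1; a_1 = 6/5; a_2 = 33/35; a_3 = 10/21; a_4 = 149/770


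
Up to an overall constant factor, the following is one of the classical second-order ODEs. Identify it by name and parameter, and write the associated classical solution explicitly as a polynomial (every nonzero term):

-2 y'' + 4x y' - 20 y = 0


All three coefficients share the factor -2; dividing through by -2 gives  y'' - 2x y' + 10 y = 0.
This matches the Hermite equation y'' - 2x y' + 2n y = 0 with 2n = 10, so n = 5; the polynomial solution is H_5(x).
With y = sum_k a_k x^k, matching x^k gives (k+2)(k+1) a_{k+2} = 2(k - n) a_k = 2(k - 5) a_k. The right side vanishes at k = 5, so the series with the parity of 5 terminates at degree 5.
Standard normalization: leading coefficient of H_n is 2^n, so a_5 = 2^5 = 32. Work downward with a_k = (k+1)(k+2) a_{k+2} / (2(k - n)):
  a_3 = (4)(5)(32) / (2(3 - 5)) = 640/(-4) = -160
  a_1 = (2)(3)(-160) / (2(1 - 5)) = -960/(-8) = 120
Hence H_5(x) = 32 x^5 - 160 x^3 + 120 x.

H_5(x); series = 32 x^5 - 160 x^3 + 120 x


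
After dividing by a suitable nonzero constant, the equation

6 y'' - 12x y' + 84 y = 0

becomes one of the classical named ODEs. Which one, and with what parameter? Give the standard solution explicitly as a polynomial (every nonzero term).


All three coefficients share the factor 6; dividing through by 6 gives  y'' - 2x y' + 14 y = 0.
This matches the Hermite equation y'' - 2x y' + 2n y = 0 with 2n = 14, so n = 7; the polynomial solution is H_7(x).
With y = sum_k a_k x^k, matching x^k gives (k+2)(k+1) a_{k+2} = 2(k - n) a_k = 2(k - 7) a_k. The right side vanishes at k = 7, so the series with the parity of 7 terminates at degree 7.
Standard normalization: leading coefficient of H_n is 2^n, so a_7 = 2^7 = 128. Work downward with a_k = (k+1)(k+2) a_{k+2} / (2(k - n)):
  a_5 = (6)(7)(128) / (2(5 - 7)) = 5376/(-4) = -1344
  a_3 = (4)(5)(-1344) / (2(3 - 7)) = -26880/(-8) = 3360
  a_1 = (2)(3)(3360) / (2(1 - 7)) = 20160/(-12) = -1680
Hence H_7(x) = 128 x^7 - 1344 x^5 + 3360 x^3 - 1680 x.

H_7(x); series = 128 x^7 - 1344 x^5 + 3360 x^3 - 1680 x


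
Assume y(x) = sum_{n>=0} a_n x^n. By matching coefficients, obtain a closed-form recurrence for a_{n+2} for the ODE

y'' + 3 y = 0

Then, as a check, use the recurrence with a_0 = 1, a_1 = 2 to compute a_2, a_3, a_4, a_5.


Substitute y = sum_n a_n x^n into y'' + (const) y = 0.
y''(x) = sum_{n>=0} (n+2)(n+1) a_{n+2} x^n.
The ODE becomes sum_n [(n+2)(n+1) a_{n+2} + 3 a_n] x^n = 0.
Setting each coefficient to zero gives the recurrence:
  (n+2)(n+1) a_{n+2} + 3 a_n = 0,
  a_{n+2} = -3 / ((n+1)(n+2)) a_n.

Check with a_0 = 1, a_1 = 2 (apply the recurrence for n = 0, 1, 2, 3): a_0 = 1, a_1 = 2, a_2 = -3/2, a_3 = -1, a_4 = 3/8, a_5 = 3/20.

a_{n+2} = -3/((n+1)(n+2)) * a_n; check: a_0 = 1, a_1 = 2, a_2 = -3/2, a_3 = -1, a_4 = 3/8, a_5 = 3/20


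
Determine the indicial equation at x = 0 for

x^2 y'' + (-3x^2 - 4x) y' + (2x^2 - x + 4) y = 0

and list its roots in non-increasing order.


Divide by x^2 to reach normal form y'' + P_1(x) y' + P_2(x) y = 0 with P_1(x) = -3 - 4/x and P_2(x) = 2 - 1/x + 4/x^2.
x = 0 is a singular point because the y'-coefficient -3 - 4/x has a pole at x = 0 and the y-coefficient 2 - 1/x + 4/x^2 has a pole at x = 0.
It is a regular singular point because x P_1(x) = p(x) = -3x - 4 and x^2 P_2(x) = q(x) = 2x^2 - x + 4 are polynomials, hence analytic at x = 0.
p(0) = -4,  q(0) = 4.
Indicial equation: r(r-1) + p(0) r + q(0) = 0, i.e. r^2 + (p(0) - 1) r + q(0) = 0, i.e. r^2 - 5 r + 4 = 0.
Discriminant: (-5)^2 - 4(4) = 9, so r = (5 ± 3)/2.
Solving: r_1 = 4, r_2 = 1.

indicial: r^2 - 5 r + 4 = 0; roots r_1 = 4, r_2 = 1


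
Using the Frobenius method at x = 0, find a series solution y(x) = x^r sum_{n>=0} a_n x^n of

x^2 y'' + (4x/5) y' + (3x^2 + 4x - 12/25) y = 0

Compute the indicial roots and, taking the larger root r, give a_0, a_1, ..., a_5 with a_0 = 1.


Write in Frobenius form y'' + (p(x)/x) y' + (q(x)/x^2) y = 0:
  p(x) = 4/5,  q(x) = 3x^2 + 4x - 12/25.
Indicial equation: r(r-1) + (4/5) r + (-12/25) = 0 -> roots r_1 = 4/5, r_2 = -3/5.
Take r = r_1 = 4/5. Let y(x) = x^r sum_{n>=0} a_n x^n with a_0 = 1.
Substitute y = x^r sum a_n x^n and match x^{r+n}. The recurrence is
  D(n) a_n + 4 a_{n-1} + 3 a_{n-2} = 0,  where D(n) = (r+n)(r+n-1) + (4/5)(r+n) + (-12/25).
  a_n = [-4 a_{n-1} - 3 a_{n-2}] / D(n).
Since the indicial polynomial factors as (r - r_1)(r - r_2), D(n) = (r_1 + n - r_1)(r_1 + n - r_2) = n(n + 7/5).
Evaluating step by step (a_0 = 1):
  n = 1: D(1) = 1(1 + 7/5) = 12/5; numerator = -4(1) = -4; a_1 = (-4)/(12/5) = -5/3
  n = 2: D(2) = 2(2 + 7/5) = 34/5; numerator = -4(-5/3) - 3(1) = 11/3; a_2 = (11/3)/(34/5) = 55/102
  n = 3: D(3) = 3(3 + 7/5) = 66/5; numerator = -4(55/102) - 3(-5/3) = 145/51; a_3 = (145/51)/(66/5) = 725/3366
  n = 4: D(4) = 4(4 + 7/5) = 108/5; numerator = -4(725/3366) - 3(55/102) = -8345/3366; a_4 = (-8345/3366)/(108/5) = -41725/363528
  n = 5: D(5) = 5(5 + 7/5) = 32; numerator = -4(-41725/363528) - 3(725/3366) = -500/2673; a_5 = (-500/2673)/(32) = -125/21384

r = 4/5; a_0 = 1; a_1 = -5/3; a_2 = 55/102; a_3 = 725/3366; a_4 = -41725/363528; a_5 = -125/21384


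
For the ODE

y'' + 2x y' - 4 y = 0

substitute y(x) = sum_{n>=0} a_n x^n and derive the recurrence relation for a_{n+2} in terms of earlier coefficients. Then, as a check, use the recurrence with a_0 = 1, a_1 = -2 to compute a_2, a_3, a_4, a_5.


Substitute y = sum_n a_n x^n.
y''(x) has coefficient (n+2)(n+1) a_{n+2} at x^n;
2 x y'(x) has coefficient 2 n a_n at x^n (shift);
-4 y(x) has coefficient -4 a_n at x^n.
Matching x^n: (n+2)(n+1) a_{n+2} + (2n - 4) a_n = 0.
Thus a_{n+2} = (-2n + 4) / ((n+1)(n+2)) * a_n.

Check with a_0 = 1, a_1 = -2 (apply the recurrence for n = 0, 1, 2, 3): a_0 = 1, a_1 = -2, a_2 = 2, a_3 = -2/3, a_4 = 0, a_5 = 1/15.

a_(n+2) = (-2n + 4) / ((n+1)(n+2)) * a_n; check: a_0 = 1, a_1 = -2, a_2 = 2, a_3 = -2/3, a_4 = 0, a_5 = 1/15


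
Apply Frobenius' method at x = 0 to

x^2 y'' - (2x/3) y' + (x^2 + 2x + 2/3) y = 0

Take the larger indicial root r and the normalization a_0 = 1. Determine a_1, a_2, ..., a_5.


Write in Frobenius form y'' + (p(x)/x) y' + (q(x)/x^2) y = 0:
  p(x) = -2/3,  q(x) = x^2 + 2x + 2/3.
Indicial equation: r(r-1) + (-2/3) r + (2/3) = 0 -> roots r_1 = 1, r_2 = 2/3.
Take r = r_1 = 1. Let y(x) = x^r sum_{n>=0} a_n x^n with a_0 = 1.
Substitute y = x^r sum a_n x^n and match x^{r+n}. The recurrence is
  D(n) a_n + 2 a_{n-1} + 1 a_{n-2} = 0,  where D(n) = (r+n)(r+n-1) + (-2/3)(r+n) + (2/3).
  a_n = [-2 a_{n-1} - 1 a_{n-2}] / D(n).
Since the indicial polynomial factors as (r - r_1)(r - r_2), D(n) = (r_1 + n - r_1)(r_1 + n - r_2) = n(n + 1/3).
Evaluating step by step (a_0 = 1):
  n = 1: D(1) = 1(1 + 1/3) = 4/3; numerator = -2(1) = -2; a_1 = (-2)/(4/3) = -3/2
  n = 2: D(2) = 2(2 + 1/3) = 14/3; numerator = -2(-3/2) - 1(1) = 2; a_2 = (2)/(14/3) = 3/7
  n = 3: D(3) = 3(3 + 1/3) = 10; numerator = -2(3/7) - 1(-3/2) = 9/14; a_3 = (9/14)/(10) = 9/140
  n = 4: D(4) = 4(4 + 1/3) = 52/3; numerator = -2(9/140) - 1(3/7) = -39/70; a_4 = (-39/70)/(52/3) = -9/280
  n = 5: D(5) = 5(5 + 1/3) = 80/3; numerator = -2(-9/280) - 1(9/140) = 0; a_5 = (0)/(80/3) = 0

r = 1; a_0 = 1; a_1 = -3/2; a_2 = 3/7; a_3 = 9/140; a_4 = -9/280; a_5 = 0


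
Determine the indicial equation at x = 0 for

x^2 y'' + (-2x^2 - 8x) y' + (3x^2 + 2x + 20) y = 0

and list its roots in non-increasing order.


Divide by x^2 to reach normal form y'' + P_1(x) y' + P_2(x) y = 0 with P_1(x) = -2 - 8/x and P_2(x) = 3 + 2/x + 20/x^2.
x = 0 is a singular point because the y'-coefficient -2 - 8/x has a pole at x = 0 and the y-coefficient 3 + 2/x + 20/x^2 has a pole at x = 0.
It is a regular singular point because x P_1(x) = p(x) = -2x - 8 and x^2 P_2(x) = q(x) = 3x^2 + 2x + 20 are polynomials, hence analytic at x = 0.
p(0) = -8,  q(0) = 20.
Indicial equation: r(r-1) + p(0) r + q(0) = 0, i.e. r^2 + (p(0) - 1) r + q(0) = 0, i.e. r^2 - 9 r + 20 = 0.
Discriminant: (-9)^2 - 4(20) = 1, so r = (9 ± 1)/2.
Solving: r_1 = 5, r_2 = 4.

indicial: r^2 - 9 r + 20 = 0; roots r_1 = 5, r_2 = 4


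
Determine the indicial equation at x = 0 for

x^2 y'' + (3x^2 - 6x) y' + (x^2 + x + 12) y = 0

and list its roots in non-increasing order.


Divide by x^2 to reach normal form y'' + P_1(x) y' + P_2(x) y = 0 with P_1(x) = 3 - 6/x and P_2(x) = 1 + 1/x + 12/x^2.
x = 0 is a singular point because the y'-coefficient 3 - 6/x has a pole at x = 0 and the y-coefficient 1 + 1/x + 12/x^2 has a pole at x = 0.
It is a regular singular point because x P_1(x) = p(x) = 3x - 6 and x^2 P_2(x) = q(x) = x^2 + x + 12 are polynomials, hence analytic at x = 0.
p(0) = -6,  q(0) = 12.
Indicial equation: r(r-1) + p(0) r + q(0) = 0, i.e. r^2 + (p(0) - 1) r + q(0) = 0, i.e. r^2 - 7 r + 12 = 0.
Discriminant: (-7)^2 - 4(12) = 1, so r = (7 ± 1)/2.
Solving: r_1 = 4, r_2 = 3.

indicial: r^2 - 7 r + 12 = 0; roots r_1 = 4, r_2 = 3


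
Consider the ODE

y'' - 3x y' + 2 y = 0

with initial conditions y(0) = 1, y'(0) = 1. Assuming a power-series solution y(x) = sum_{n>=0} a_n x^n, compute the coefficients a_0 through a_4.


Ansatz: y(x) = sum_{n>=0} a_n x^n, so y'(x) = sum_{n>=1} n a_n x^(n-1) and y''(x) = sum_{n>=2} n(n-1) a_n x^(n-2).
Substitute into P(x) y'' + Q(x) y' + R(x) y = 0 with P(x) = 1, Q(x) = -3x, R(x) = 2, and match powers of x.
Initial conditions: a_0 = 1, a_1 = 1.
Setting the coefficient of each power of x to zero and solving order by order (substituting the coefficients already found):
  x^0: 2 a_2 + 2 a_0 = 0  ->  2 a_2 = -2 a_0 = -2  ->  a_2 = -1
  x^1: 6 a_3 - a_1 = 0  ->  6 a_3 = a_1 = 1  ->  a_3 = 1/6
  x^2: 12 a_4 - 4 a_2 = 0  ->  12 a_4 = 4 a_2 = -4  ->  a_4 = -1/3
Truncated series: y(x) = 1 + x - x^2 + (1/6) x^3 - (1/3) x^4 + O(x^5).

a_0 = 1; a_1 = 1; a_2 = -1; a_3 = 1/6; a_4 = -1/3


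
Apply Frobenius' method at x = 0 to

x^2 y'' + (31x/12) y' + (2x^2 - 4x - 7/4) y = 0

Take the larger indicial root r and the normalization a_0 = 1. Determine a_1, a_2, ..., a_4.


Write in Frobenius form y'' + (p(x)/x) y' + (q(x)/x^2) y = 0:
  p(x) = 31/12,  q(x) = 2x^2 - 4x - 7/4.
Indicial equation: r(r-1) + (31/12) r + (-7/4) = 0 -> roots r_1 = 3/4, r_2 = -7/3.
Take r = r_1 = 3/4. Let y(x) = x^r sum_{n>=0} a_n x^n with a_0 = 1.
Substitute y = x^r sum a_n x^n and match x^{r+n}. The recurrence is
  D(n) a_n - 4 a_{n-1} + 2 a_{n-2} = 0,  where D(n) = (r+n)(r+n-1) + (31/12)(r+n) + (-7/4).
  a_n = [4 a_{n-1} - 2 a_{n-2}] / D(n).
Since the indicial polynomial factors as (r - r_1)(r - r_2), D(n) = (r_1 + n - r_1)(r_1 + n - r_2) = n(n + 37/12).
Evaluating step by step (a_0 = 1):
  n = 1: D(1) = 1(1 + 37/12) = 49/12; numerator = 4(1) = 4; a_1 = (4)/(49/12) = 48/49
  n = 2: D(2) = 2(2 + 37/12) = 61/6; numerator = 4(48/49) - 2(1) = 94/49; a_2 = (94/49)/(61/6) = 564/2989
  n = 3: D(3) = 3(3 + 37/12) = 73/4; numerator = 4(564/2989) - 2(48/49) = -3600/2989; a_3 = (-3600/2989)/(73/4) = -14400/218197
  n = 4: D(4) = 4(4 + 37/12) = 85/3; numerator = 4(-14400/218197) - 2(564/2989) = -2856/4453; a_4 = (-2856/4453)/(85/3) = -504/22265

r = 3/4; a_0 = 1; a_1 = 48/49; a_2 = 564/2989; a_3 = -14400/218197; a_4 = -504/22265


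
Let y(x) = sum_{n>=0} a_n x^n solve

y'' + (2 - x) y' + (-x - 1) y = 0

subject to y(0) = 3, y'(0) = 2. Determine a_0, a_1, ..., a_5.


Ansatz: y(x) = sum_{n>=0} a_n x^n, so y'(x) = sum_{n>=1} n a_n x^(n-1) and y''(x) = sum_{n>=2} n(n-1) a_n x^(n-2).
Substitute into P(x) y'' + Q(x) y' + R(x) y = 0 with P(x) = 1, Q(x) = 2 - x, R(x) = -x - 1, and match powers of x.
Initial conditions: a_0 = 3, a_1 = 2.
Setting the coefficient of each power of x to zero and solving order by order (substituting the coefficients already found):
  x^0: 2 a_2 + 2 a_1 - a_0 = 0  ->  2 a_2 = -2 a_1 + a_0 = -1  ->  a_2 = -1/2
  x^1: 6 a_3 + 4 a_2 - 2 a_1 - a_0 = 0  ->  6 a_3 = -4 a_2 + 2 a_1 + a_0 = 9  ->  a_3 = 3/2
  x^2: 12 a_4 + 6 a_3 - 3 a_2 - a_1 = 0  ->  12 a_4 = -6 a_3 + 3 a_2 + a_1 = -17/2  ->  a_4 = -17/24
  x^3: 20 a_5 + 8 a_4 - 4 a_3 - a_2 = 0  ->  20 a_5 = -8 a_4 + 4 a_3 + a_2 = 67/6  ->  a_5 = 67/120
Truncated series: y(x) = 3 + 2 x - (1/2) x^2 + (3/2) x^3 - (17/24) x^4 + (67/120) x^5 + O(x^6).

a_0 = 3; a_1 = 2; a_2 = -1/2; a_3 = 3/2; a_4 = -17/24; a_5 = 67/120


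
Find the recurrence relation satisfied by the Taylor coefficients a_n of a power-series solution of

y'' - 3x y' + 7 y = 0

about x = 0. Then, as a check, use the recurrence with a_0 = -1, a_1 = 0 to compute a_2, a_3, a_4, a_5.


Substitute y = sum_n a_n x^n.
y''(x) has coefficient (n+2)(n+1) a_{n+2} at x^n;
-3 x y'(x) has coefficient -3 n a_n at x^n (shift);
7 y(x) has coefficient 7 a_n at x^n.
Matching x^n: (n+2)(n+1) a_{n+2} + (-3n + 7) a_n = 0.
Thus a_{n+2} = (3n - 7) / ((n+1)(n+2)) * a_n.

Check with a_0 = -1, a_1 = 0 (apply the recurrence for n = 0, 1, 2, 3): a_0 = -1, a_1 = 0, a_2 = 7/2, a_3 = 0, a_4 = -7/24, a_5 = 0.

a_(n+2) = (3n - 7) / ((n+1)(n+2)) * a_n; check: a_0 = -1, a_1 = 0, a_2 = 7/2, a_3 = 0, a_4 = -7/24, a_5 = 0


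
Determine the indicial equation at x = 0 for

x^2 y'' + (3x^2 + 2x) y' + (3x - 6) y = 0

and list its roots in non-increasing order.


Divide by x^2 to reach normal form y'' + P_1(x) y' + P_2(x) y = 0 with P_1(x) = 3 + 2/x and P_2(x) = 3/x - 6/x^2.
x = 0 is a singular point because the y'-coefficient 3 + 2/x has a pole at x = 0 and the y-coefficient 3/x - 6/x^2 has a pole at x = 0.
It is a regular singular point because x P_1(x) = p(x) = 3x + 2 and x^2 P_2(x) = q(x) = 3x - 6 are polynomials, hence analytic at x = 0.
p(0) = 2,  q(0) = -6.
Indicial equation: r(r-1) + p(0) r + q(0) = 0, i.e. r^2 + (p(0) - 1) r + q(0) = 0, i.e. r^2 + 1 r - 6 = 0.
Discriminant: (1)^2 - 4(-6) = 25, so r = (-1 ± 5)/2.
Solving: r_1 = 2, r_2 = -3.

indicial: r^2 + 1 r - 6 = 0; roots r_1 = 2, r_2 = -3


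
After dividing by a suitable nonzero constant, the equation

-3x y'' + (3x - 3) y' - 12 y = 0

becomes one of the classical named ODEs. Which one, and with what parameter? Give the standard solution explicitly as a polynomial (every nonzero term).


All three coefficients share the factor -3; dividing through by -3 gives  x y'' + (1 - x) y' + 4 y = 0.
This matches the Laguerre equation x y'' + (1 - x) y' + n y = 0 with n = 4; the polynomial solution is L_4(x).
With y = sum_k a_k x^k, matching x^k gives (k+1)k a_{k+1} + (k+1) a_{k+1} - k a_k + n a_k = 0, i.e. (k+1)^2 a_{k+1} = (k - n) a_k = (k - 4) a_k. The right side vanishes at k = 4, so the series terminates at degree 4.
Standard normalization L_n(0) = 1 gives a_0 = 1. Work upward with a_{k+1} = (k - 4) a_k / (k+1)^2:
  a_1 = (0 - 4)(1) / 1^2 = -4/1 = -4
  a_2 = (1 - 4)(-4) / 2^2 = 12/4 = 3
  a_3 = (2 - 4)(3) / 3^2 = -6/9 = -2/3
  a_4 = (3 - 4)(-2/3) / 4^2 = (2/3)/16 = 1/24
Hence L_4(x) = x^4/24 - 2 x^3/3 + 3 x^2 - 4 x + 1.

L_4(x); series = x^4/24 - 2 x^3/3 + 3 x^2 - 4 x + 1


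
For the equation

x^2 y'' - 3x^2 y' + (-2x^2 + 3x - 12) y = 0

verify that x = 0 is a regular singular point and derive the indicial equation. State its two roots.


Divide by x^2 to reach normal form y'' + P_1(x) y' + P_2(x) y = 0 with P_1(x) = -3 and P_2(x) = -2 + 3/x - 12/x^2.
x = 0 is a singular point because the y-coefficient -2 + 3/x - 12/x^2 has a pole at x = 0.
It is a regular singular point because x P_1(x) = p(x) = -3x and x^2 P_2(x) = q(x) = -2x^2 + 3x - 12 are polynomials, hence analytic at x = 0.
p(0) = 0,  q(0) = -12.
Indicial equation: r(r-1) + p(0) r + q(0) = 0, i.e. r^2 + (p(0) - 1) r + q(0) = 0, i.e. r^2 - 1 r - 12 = 0.
Discriminant: (-1)^2 - 4(-12) = 49, so r = (1 ± 7)/2.
Solving: r_1 = 4, r_2 = -3.

indicial: r^2 - 1 r - 12 = 0; roots r_1 = 4, r_2 = -3


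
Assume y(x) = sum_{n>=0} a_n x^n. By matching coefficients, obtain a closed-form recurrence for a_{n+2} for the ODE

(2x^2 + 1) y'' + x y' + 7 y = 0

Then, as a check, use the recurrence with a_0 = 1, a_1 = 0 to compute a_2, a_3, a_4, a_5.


Substitute y = sum_n a_n x^n.
(1 + 2 x^2) y'' contributes (n+2)(n+1) a_{n+2} + 2 n(n-1) a_n at x^n.
x y'(x) contributes n a_n at x^n.
7 y(x) contributes 7 a_n at x^n.
Matching x^n: (n+2)(n+1) a_{n+2} + (2 n(n-1) + n + 7) a_n = 0.
Thus a_{n+2} = (-2 n(n-1) - n - 7) / ((n+1)(n+2)) * a_n.

Check with a_0 = 1, a_1 = 0 (apply the recurrence for n = 0, 1, 2, 3): a_0 = 1, a_1 = 0, a_2 = -7/2, a_3 = 0, a_4 = 91/24, a_5 = 0.

a_(n+2) = (-2 n(n-1) - n - 7) / ((n+1)(n+2)) * a_n; check: a_0 = 1, a_1 = 0, a_2 = -7/2, a_3 = 0, a_4 = 91/24, a_5 = 0


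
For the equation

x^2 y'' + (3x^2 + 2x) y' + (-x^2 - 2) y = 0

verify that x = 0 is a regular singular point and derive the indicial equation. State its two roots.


Divide by x^2 to reach normal form y'' + P_1(x) y' + P_2(x) y = 0 with P_1(x) = 3 + 2/x and P_2(x) = -1 - 2/x^2.
x = 0 is a singular point because the y'-coefficient 3 + 2/x has a pole at x = 0 and the y-coefficient -1 - 2/x^2 has a pole at x = 0.
It is a regular singular point because x P_1(x) = p(x) = 3x + 2 and x^2 P_2(x) = q(x) = -x^2 - 2 are polynomials, hence analytic at x = 0.
p(0) = 2,  q(0) = -2.
Indicial equation: r(r-1) + p(0) r + q(0) = 0, i.e. r^2 + (p(0) - 1) r + q(0) = 0, i.e. r^2 + 1 r - 2 = 0.
Discriminant: (1)^2 - 4(-2) = 9, so r = (-1 ± 3)/2.
Solving: r_1 = 1, r_2 = -2.

indicial: r^2 + 1 r - 2 = 0; roots r_1 = 1, r_2 = -2


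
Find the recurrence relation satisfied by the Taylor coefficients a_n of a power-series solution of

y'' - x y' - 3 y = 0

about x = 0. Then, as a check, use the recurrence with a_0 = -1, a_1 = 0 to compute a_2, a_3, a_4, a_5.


Substitute y = sum_n a_n x^n.
y''(x) has coefficient (n+2)(n+1) a_{n+2} at x^n;
-x y'(x) has coefficient -n a_n at x^n (shift);
-3 y(x) has coefficient -3 a_n at x^n.
Matching x^n: (n+2)(n+1) a_{n+2} + (-n - 3) a_n = 0.
Thus a_{n+2} = (n + 3) / ((n+1)(n+2)) * a_n.

Check with a_0 = -1, a_1 = 0 (apply the recurrence for n = 0, 1, 2, 3): a_0 = -1, a_1 = 0, a_2 = -3/2, a_3 = 0, a_4 = -5/8, a_5 = 0.

a_(n+2) = (n + 3) / ((n+1)(n+2)) * a_n; check: a_0 = -1, a_1 = 0, a_2 = -3/2, a_3 = 0, a_4 = -5/8, a_5 = 0


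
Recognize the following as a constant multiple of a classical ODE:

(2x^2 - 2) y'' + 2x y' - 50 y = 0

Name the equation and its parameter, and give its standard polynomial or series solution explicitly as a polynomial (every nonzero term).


All three coefficients share the factor -2; dividing through by -2 gives  (1 - x^2) y'' - x y' + 25 y = 0.
This matches the Chebyshev equation (1 - x^2) y'' - x y' + n^2 y = 0 (note the -x y' term, not -2x y') with n^2 = 25, so n = 5; the polynomial solution is T_5(x).
With y = sum_k a_k x^k, matching x^k gives (k+2)(k+1) a_{k+2} = (k^2 - n^2) a_k = (k - 5)(k + 5) a_k. The right side vanishes at k = 5, so the series with the parity of 5 terminates at degree 5.
Standard normalization: leading coefficient of T_n is 2^(n-1), so a_5 = 2^4 = 16. Work downward with a_k = (k+1)(k+2) a_{k+2} / ((k - 5)(k + 5)):
  a_3 = (4)(5)(16) / ((3 - 5)(3 + 5)) = 320/(-16) = -20
  a_1 = (2)(3)(-20) / ((1 - 5)(1 + 5)) = -120/(-24) = 5
Hence T_5(x) = 16 x^5 - 20 x^3 + 5 x.

T_5(x); series = 16 x^5 - 20 x^3 + 5 x


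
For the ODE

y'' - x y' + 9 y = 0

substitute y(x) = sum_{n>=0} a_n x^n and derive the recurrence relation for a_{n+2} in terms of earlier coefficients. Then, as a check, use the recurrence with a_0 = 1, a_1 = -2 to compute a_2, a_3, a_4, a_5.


Substitute y = sum_n a_n x^n.
y''(x) has coefficient (n+2)(n+1) a_{n+2} at x^n;
-x y'(x) has coefficient -n a_n at x^n (shift);
9 y(x) has coefficient 9 a_n at x^n.
Matching x^n: (n+2)(n+1) a_{n+2} + (-n + 9) a_n = 0.
Thus a_{n+2} = (n - 9) / ((n+1)(n+2)) * a_n.

Check with a_0 = 1, a_1 = -2 (apply the recurrence for n = 0, 1, 2, 3): a_0 = 1, a_1 = -2, a_2 = -9/2, a_3 = 8/3, a_4 = 21/8, a_5 = -4/5.

a_(n+2) = (n - 9) / ((n+1)(n+2)) * a_n; check: a_0 = 1, a_1 = -2, a_2 = -9/2, a_3 = 8/3, a_4 = 21/8, a_5 = -4/5


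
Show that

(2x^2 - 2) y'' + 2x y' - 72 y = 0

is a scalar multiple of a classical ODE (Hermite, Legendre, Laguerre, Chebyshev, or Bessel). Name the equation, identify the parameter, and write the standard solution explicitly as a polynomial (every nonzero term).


All three coefficients share the factor -2; dividing through by -2 gives  (1 - x^2) y'' - x y' + 36 y = 0.
This matches the Chebyshev equation (1 - x^2) y'' - x y' + n^2 y = 0 (note the -x y' term, not -2x y') with n^2 = 36, so n = 6; the polynomial solution is T_6(x).
With y = sum_k a_k x^k, matching x^k gives (k+2)(k+1) a_{k+2} = (k^2 - n^2) a_k = (k - 6)(k + 6) a_k. The right side vanishes at k = 6, so the series with the parity of 6 terminates at degree 6.
Standard normalization: leading coefficient of T_n is 2^(n-1), so a_6 = 2^5 = 32. Work downward with a_k = (k+1)(k+2) a_{k+2} / ((k - 6)(k + 6)):
  a_4 = (5)(6)(32) / ((4 - 6)(4 + 6)) = 960/(-20) = -48
  a_2 = (3)(4)(-48) / ((2 - 6)(2 + 6)) = -576/(-32) = 18
  a_0 = (1)(2)(18) / ((0 - 6)(0 + 6)) = 36/(-36) = -1
Hence T_6(x) = 32 x^6 - 48 x^4 + 18 x^2 - 1.

T_6(x); series = 32 x^6 - 48 x^4 + 18 x^2 - 1


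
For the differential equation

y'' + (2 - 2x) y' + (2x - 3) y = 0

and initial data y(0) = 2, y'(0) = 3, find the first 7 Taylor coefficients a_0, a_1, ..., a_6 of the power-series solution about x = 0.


Ansatz: y(x) = sum_{n>=0} a_n x^n, so y'(x) = sum_{n>=1} n a_n x^(n-1) and y''(x) = sum_{n>=2} n(n-1) a_n x^(n-2).
Substitute into P(x) y'' + Q(x) y' + R(x) y = 0 with P(x) = 1, Q(x) = 2 - 2x, R(x) = 2x - 3, and match powers of x.
Initial conditions: a_0 = 2, a_1 = 3.
Setting the coefficient of each power of x to zero and solving order by order (substituting the coefficients already found):
  x^0: 2 a_2 + 2 a_1 - 3 a_0 = 0  ->  2 a_2 = -2 a_1 + 3 a_0 = 0  ->  a_2 = 0
  x^1: 6 a_3 + 4 a_2 - 5 a_1 + 2 a_0 = 0  ->  6 a_3 = -4 a_2 + 5 a_1 - 2 a_0 = 11  ->  a_3 = 11/6
  x^2: 12 a_4 + 6 a_3 - 7 a_2 + 2 a_1 = 0  ->  12 a_4 = -6 a_3 + 7 a_2 - 2 a_1 = -17  ->  a_4 = -17/12
  x^3: 20 a_5 + 8 a_4 - 9 a_3 + 2 a_2 = 0  ->  20 a_5 = -8 a_4 + 9 a_3 - 2 a_2 = 167/6  ->  a_5 = 167/120
  x^4: 30 a_6 + 10 a_5 - 11 a_4 + 2 a_3 = 0  ->  30 a_6 = -10 a_5 + 11 a_4 - 2 a_3 = -199/6  ->  a_6 = -199/180
Truncated series: y(x) = 2 + 3 x + (11/6) x^3 - (17/12) x^4 + (167/120) x^5 - (199/180) x^6 + O(x^7).

a_0 = 2; a_1 = 3; a_2 = 0; a_3 = 11/6; a_4 = -17/12; a_5 = 167/120; a_6 = -199/180


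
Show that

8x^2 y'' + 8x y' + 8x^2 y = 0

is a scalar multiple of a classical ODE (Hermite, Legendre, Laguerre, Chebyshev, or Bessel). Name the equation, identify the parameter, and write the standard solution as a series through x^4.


All three coefficients share the factor 8; dividing through by 8 gives  x^2 y'' + x y' + x^2 y = 0.
This matches the Bessel equation x^2 y'' + x y' + (x^2 - nu^2) y = 0 with nu^2 = 0, so nu = 0; the solution bounded at x = 0 is J_0(x).
Frobenius at x = 0: indicial roots ±nu; for r = nu the recurrence k(k + 2nu) c_k = -c_{k-2} gives the standard series J_nu(x) = sum_{k>=0} (-1)^k / (k! (k+nu)!) (x/2)^(2k+nu). Evaluate the first 3 terms:
  k = 0: (-1)^0 / (0! * 0! * 2^0) x^0 = 1/(1*1*1) x^0 = (1) x^0
  k = 1: (-1)^1 / (1! * 1! * 2^2) x^2 = -1/(1*1*4) x^2 = (-1/4) x^2
  k = 2: (-1)^2 / (2! * 2! * 2^4) x^4 = 1/(2*2*16) x^4 = (1/64) x^4
Hence J_0(x) = x^4/64 - x^2/4 + 1 + ....

J_0(x); series = x^4/64 - x^2/4 + 1


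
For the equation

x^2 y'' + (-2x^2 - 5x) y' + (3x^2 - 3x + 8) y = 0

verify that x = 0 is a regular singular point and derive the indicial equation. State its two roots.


Divide by x^2 to reach normal form y'' + P_1(x) y' + P_2(x) y = 0 with P_1(x) = -2 - 5/x and P_2(x) = 3 - 3/x + 8/x^2.
x = 0 is a singular point because the y'-coefficient -2 - 5/x has a pole at x = 0 and the y-coefficient 3 - 3/x + 8/x^2 has a pole at x = 0.
It is a regular singular point because x P_1(x) = p(x) = -2x - 5 and x^2 P_2(x) = q(x) = 3x^2 - 3x + 8 are polynomials, hence analytic at x = 0.
p(0) = -5,  q(0) = 8.
Indicial equation: r(r-1) + p(0) r + q(0) = 0, i.e. r^2 + (p(0) - 1) r + q(0) = 0, i.e. r^2 - 6 r + 8 = 0.
Discriminant: (-6)^2 - 4(8) = 4, so r = (6 ± 2)/2.
Solving: r_1 = 4, r_2 = 2.

indicial: r^2 - 6 r + 8 = 0; roots r_1 = 4, r_2 = 2


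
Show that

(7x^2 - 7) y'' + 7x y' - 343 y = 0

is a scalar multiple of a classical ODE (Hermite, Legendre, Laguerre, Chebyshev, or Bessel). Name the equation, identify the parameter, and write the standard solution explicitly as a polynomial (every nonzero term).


All three coefficients share the factor -7; dividing through by -7 gives  (1 - x^2) y'' - x y' + 49 y = 0.
This matches the Chebyshev equation (1 - x^2) y'' - x y' + n^2 y = 0 (note the -x y' term, not -2x y') with n^2 = 49, so n = 7; the polynomial solution is T_7(x).
With y = sum_k a_k x^k, matching x^k gives (k+2)(k+1) a_{k+2} = (k^2 - n^2) a_k = (k - 7)(k + 7) a_k. The right side vanishes at k = 7, so the series with the parity of 7 terminates at degree 7.
Standard normalization: leading coefficient of T_n is 2^(n-1), so a_7 = 2^6 = 64. Work downward with a_k = (k+1)(k+2) a_{k+2} / ((k - 7)(k + 7)):
  a_5 = (6)(7)(64) / ((5 - 7)(5 + 7)) = 2688/(-24) = -112
  a_3 = (4)(5)(-112) / ((3 - 7)(3 + 7)) = -2240/(-40) = 56
  a_1 = (2)(3)(56) / ((1 - 7)(1 + 7)) = 336/(-48) = -7
Hence T_7(x) = 64 x^7 - 112 x^5 + 56 x^3 - 7 x.

T_7(x); series = 64 x^7 - 112 x^5 + 56 x^3 - 7 x


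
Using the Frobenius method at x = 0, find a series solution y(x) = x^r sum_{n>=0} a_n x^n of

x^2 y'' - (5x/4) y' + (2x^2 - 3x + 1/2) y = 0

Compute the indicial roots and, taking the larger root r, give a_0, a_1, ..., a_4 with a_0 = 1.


Write in Frobenius form y'' + (p(x)/x) y' + (q(x)/x^2) y = 0:
  p(x) = -5/4,  q(x) = 2x^2 - 3x + 1/2.
Indicial equation: r(r-1) + (-5/4) r + (1/2) = 0 -> roots r_1 = 2, r_2 = 1/4.
Take r = r_1 = 2. Let y(x) = x^r sum_{n>=0} a_n x^n with a_0 = 1.
Substitute y = x^r sum a_n x^n and match x^{r+n}. The recurrence is
  D(n) a_n - 3 a_{n-1} + 2 a_{n-2} = 0,  where D(n) = (r+n)(r+n-1) + (-5/4)(r+n) + (1/2).
  a_n = [3 a_{n-1} - 2 a_{n-2}] / D(n).
Since the indicial polynomial factors as (r - r_1)(r - r_2), D(n) = (r_1 + n - r_1)(r_1 + n - r_2) = n(n + 7/4).
Evaluating step by step (a_0 = 1):
  n = 1: D(1) = 1(1 + 7/4) = 11/4; numerator = 3(1) = 3; a_1 = (3)/(11/4) = 12/11
  n = 2: D(2) = 2(2 + 7/4) = 15/2; numerator = 3(12/11) - 2(1) = 14/11; a_2 = (14/11)/(15/2) = 28/165
  n = 3: D(3) = 3(3 + 7/4) = 57/4; numerator = 3(28/165) - 2(12/11) = -92/55; a_3 = (-92/55)/(57/4) = -368/3135
  n = 4: D(4) = 4(4 + 7/4) = 23; numerator = 3(-368/3135) - 2(28/165) = -2168/3135; a_4 = (-2168/3135)/(23) = -2168/72105

r = 2; a_0 = 1; a_1 = 12/11; a_2 = 28/165; a_3 = -368/3135; a_4 = -2168/72105


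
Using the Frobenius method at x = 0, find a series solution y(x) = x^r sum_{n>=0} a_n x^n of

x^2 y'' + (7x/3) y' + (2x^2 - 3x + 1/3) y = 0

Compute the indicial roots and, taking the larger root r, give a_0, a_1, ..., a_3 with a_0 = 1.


Write in Frobenius form y'' + (p(x)/x) y' + (q(x)/x^2) y = 0:
  p(x) = 7/3,  q(x) = 2x^2 - 3x + 1/3.
Indicial equation: r(r-1) + (7/3) r + (1/3) = 0 -> roots r_1 = -1/3, r_2 = -1.
Take r = r_1 = -1/3. Let y(x) = x^r sum_{n>=0} a_n x^n with a_0 = 1.
Substitute y = x^r sum a_n x^n and match x^{r+n}. The recurrence is
  D(n) a_n - 3 a_{n-1} + 2 a_{n-2} = 0,  where D(n) = (r+n)(r+n-1) + (7/3)(r+n) + (1/3).
  a_n = [3 a_{n-1} - 2 a_{n-2}] / D(n).
Since the indicial polynomial factors as (r - r_1)(r - r_2), D(n) = (r_1 + n - r_1)(r_1 + n - r_2) = n(n + 2/3).
Evaluating step by step (a_0 = 1):
  n = 1: D(1) = 1(1 + 2/3) = 5/3; numerator = 3(1) = 3; a_1 = (3)/(5/3) = 9/5
  n = 2: D(2) = 2(2 + 2/3) = 16/3; numerator = 3(9/5) - 2(1) = 17/5; a_2 = (17/5)/(16/3) = 51/80
  n = 3: D(3) = 3(3 + 2/3) = 11; numerator = 3(51/80) - 2(9/5) = -27/16; a_3 = (-27/16)/(11) = -27/176

r = -1/3; a_0 = 1; a_1 = 9/5; a_2 = 51/80; a_3 = -27/176


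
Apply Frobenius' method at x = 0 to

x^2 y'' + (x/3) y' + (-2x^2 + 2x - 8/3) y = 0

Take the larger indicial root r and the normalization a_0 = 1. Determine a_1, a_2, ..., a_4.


Write in Frobenius form y'' + (p(x)/x) y' + (q(x)/x^2) y = 0:
  p(x) = 1/3,  q(x) = -2x^2 + 2x - 8/3.
Indicial equation: r(r-1) + (1/3) r + (-8/3) = 0 -> roots r_1 = 2, r_2 = -4/3.
Take r = r_1 = 2. Let y(x) = x^r sum_{n>=0} a_n x^n with a_0 = 1.
Substitute y = x^r sum a_n x^n and match x^{r+n}. The recurrence is
  D(n) a_n + 2 a_{n-1} - 2 a_{n-2} = 0,  where D(n) = (r+n)(r+n-1) + (1/3)(r+n) + (-8/3).
  a_n = [-2 a_{n-1} + 2 a_{n-2}] / D(n).
Since the indicial polynomial factors as (r - r_1)(r - r_2), D(n) = (r_1 + n - r_1)(r_1 + n - r_2) = n(n + 10/3).
Evaluating step by step (a_0 = 1):
  n = 1: D(1) = 1(1 + 10/3) = 13/3; numerator = -2(1) = -2; a_1 = (-2)/(13/3) = -6/13
  n = 2: D(2) = 2(2 + 10/3) = 32/3; numerator = -2(-6/13) + 2(1) = 38/13; a_2 = (38/13)/(32/3) = 57/208
  n = 3: D(3) = 3(3 + 10/3) = 19; numerator = -2(57/208) + 2(-6/13) = -153/104; a_3 = (-153/104)/(19) = -153/1976
  n = 4: D(4) = 4(4 + 10/3) = 88/3; numerator = -2(-153/1976) + 2(57/208) = 1389/1976; a_4 = (1389/1976)/(88/3) = 4167/173888

r = 2; a_0 = 1; a_1 = -6/13; a_2 = 57/208; a_3 = -153/1976; a_4 = 4167/173888


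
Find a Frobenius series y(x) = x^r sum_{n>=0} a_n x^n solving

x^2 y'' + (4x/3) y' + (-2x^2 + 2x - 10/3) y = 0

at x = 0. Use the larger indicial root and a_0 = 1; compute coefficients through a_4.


Write in Frobenius form y'' + (p(x)/x) y' + (q(x)/x^2) y = 0:
  p(x) = 4/3,  q(x) = -2x^2 + 2x - 10/3.
Indicial equation: r(r-1) + (4/3) r + (-10/3) = 0 -> roots r_1 = 5/3, r_2 = -2.
Take r = r_1 = 5/3. Let y(x) = x^r sum_{n>=0} a_n x^n with a_0 = 1.
Substitute y = x^r sum a_n x^n and match x^{r+n}. The recurrence is
  D(n) a_n + 2 a_{n-1} - 2 a_{n-2} = 0,  where D(n) = (r+n)(r+n-1) + (4/3)(r+n) + (-10/3).
  a_n = [-2 a_{n-1} + 2 a_{n-2}] / D(n).
Since the indicial polynomial factors as (r - r_1)(r - r_2), D(n) = (r_1 + n - r_1)(r_1 + n - r_2) = n(n + 11/3).
Evaluating step by step (a_0 = 1):
  n = 1: D(1) = 1(1 + 11/3) = 14/3; numerator = -2(1) = -2; a_1 = (-2)/(14/3) = -3/7
  n = 2: D(2) = 2(2 + 11/3) = 34/3; numerator = -2(-3/7) + 2(1) = 20/7; a_2 = (20/7)/(34/3) = 30/119
  n = 3: D(3) = 3(3 + 11/3) = 20; numerator = -2(30/119) + 2(-3/7) = -162/119; a_3 = (-162/119)/(20) = -81/1190
  n = 4: D(4) = 4(4 + 11/3) = 92/3; numerator = -2(-81/1190) + 2(30/119) = 381/595; a_4 = (381/595)/(92/3) = 1143/54740

r = 5/3; a_0 = 1; a_1 = -3/7; a_2 = 30/119; a_3 = -81/1190; a_4 = 1143/54740
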